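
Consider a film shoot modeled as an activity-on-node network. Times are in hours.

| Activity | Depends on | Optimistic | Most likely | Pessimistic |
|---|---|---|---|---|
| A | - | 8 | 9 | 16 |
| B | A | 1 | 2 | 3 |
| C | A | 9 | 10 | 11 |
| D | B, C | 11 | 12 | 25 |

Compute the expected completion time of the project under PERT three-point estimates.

34 hours

te_A = (8 + 4·9 + 16)/6 = 60/6 = 10
te_B = (1 + 4·2 + 3)/6 = 12/6 = 2
te_C = (9 + 4·10 + 11)/6 = 60/6 = 10
te_D = (11 + 4·12 + 25)/6 = 84/6 = 14

Forward pass:
ES_A = 0; EF_A = 10
ES_B = 10; EF_B = 10+2 = 12
ES_C = 10; EF_C = 10+10 = 20
ES_D = max(EF_B=12, EF_C=20) = 20; EF_D = 20+14 = 34
Expected project duration μ = 34 hours. Critical path: A → C → D.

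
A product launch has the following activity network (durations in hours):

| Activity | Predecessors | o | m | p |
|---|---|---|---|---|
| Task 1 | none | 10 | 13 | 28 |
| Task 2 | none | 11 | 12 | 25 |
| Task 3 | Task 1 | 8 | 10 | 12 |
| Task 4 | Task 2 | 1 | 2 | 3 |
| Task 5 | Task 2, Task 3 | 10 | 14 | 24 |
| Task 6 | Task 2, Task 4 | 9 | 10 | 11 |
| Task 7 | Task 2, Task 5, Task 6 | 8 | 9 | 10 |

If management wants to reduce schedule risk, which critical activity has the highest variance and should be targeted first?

te_Task 1 = (10 + 4·13 + 28)/6 = 90/6 = 15; σ²_Task 1 = ((28−10)/6)² = 9.000
te_Task 2 = (11 + 4·12 + 25)/6 = 84/6 = 14; σ²_Task 2 = ((25−11)/6)² = 5.444
te_Task 3 = (8 + 4·10 + 12)/6 = 60/6 = 10; σ²_Task 3 = ((12−8)/6)² = 0.444
te_Task 4 = (1 + 4·2 + 3)/6 = 12/6 = 2; σ²_Task 4 = ((3−1)/6)² = 0.111
te_Task 5 = (10 + 4·14 + 24)/6 = 90/6 = 15; σ²_Task 5 = ((24−10)/6)² = 5.444
te_Task 6 = (9 + 4·10 + 11)/6 = 60/6 = 10; σ²_Task 6 = ((11−9)/6)² = 0.111
te_Task 7 = (8 + 4·9 + 10)/6 = 54/6 = 9; σ²_Task 7 = ((10−8)/6)² = 0.111

Forward pass:
ES_Task 1 = 0; EF_Task 1 = 15
ES_Task 2 = 0; EF_Task 2 = 14
ES_Task 3 = 15; EF_Task 3 = 15+10 = 25
ES_Task 4 = 14; EF_Task 4 = 14+2 = 16
ES_Task 5 = max(EF_Task 2=14, EF_Task 3=25) = 25; EF_Task 5 = 25+15 = 40
ES_Task 6 = max(EF_Task 2=14, EF_Task 4=16) = 16; EF_Task 6 = 16+10 = 26
ES_Task 7 = max(EF_Task 2=14, EF_Task 5=40, EF_Task 6=26) = 40; EF_Task 7 = 40+9 = 49
Expected project duration μ = 49 hours. Critical path: Task 1 → Task 3 → Task 5 → Task 7.

Variances on critical path: σ²_Task 1=9.000, σ²_Task 3=0.444, σ²_Task 5=5.444, σ²_Task 7=0.111.
Largest is σ²_Task 1 = 9.000.

Task 1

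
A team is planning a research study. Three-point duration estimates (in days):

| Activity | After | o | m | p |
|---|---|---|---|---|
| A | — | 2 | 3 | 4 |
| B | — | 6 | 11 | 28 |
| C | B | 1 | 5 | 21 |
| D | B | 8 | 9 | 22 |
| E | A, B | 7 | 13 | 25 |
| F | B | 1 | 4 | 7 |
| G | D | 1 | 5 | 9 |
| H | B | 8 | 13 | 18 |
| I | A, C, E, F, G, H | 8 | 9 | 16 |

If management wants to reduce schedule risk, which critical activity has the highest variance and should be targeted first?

B

te_A = (2 + 4·3 + 4)/6 = 18/6 = 3; σ²_A = ((4−2)/6)² = 0.111
te_B = (6 + 4·11 + 28)/6 = 78/6 = 13; σ²_B = ((28−6)/6)² = 13.444
te_C = (1 + 4·5 + 21)/6 = 42/6 = 7; σ²_C = ((21−1)/6)² = 11.111
te_D = (8 + 4·9 + 22)/6 = 66/6 = 11; σ²_D = ((22−8)/6)² = 5.444
te_E = (7 + 4·13 + 25)/6 = 84/6 = 14; σ²_E = ((25−7)/6)² = 9.000
te_F = (1 + 4·4 + 7)/6 = 24/6 = 4; σ²_F = ((7−1)/6)² = 1.000
te_G = (1 + 4·5 + 9)/6 = 30/6 = 5; σ²_G = ((9−1)/6)² = 1.778
te_H = (8 + 4·13 + 18)/6 = 78/6 = 13; σ²_H = ((18−8)/6)² = 2.778
te_I = (8 + 4·9 + 16)/6 = 60/6 = 10; σ²_I = ((16−8)/6)² = 1.778

Forward pass:
ES_A = 0; EF_A = 3
ES_B = 0; EF_B = 13
ES_C = 13; EF_C = 13+7 = 20
ES_D = 13; EF_D = 13+11 = 24
ES_E = max(EF_A=3, EF_B=13) = 13; EF_E = 13+14 = 27
ES_F = 13; EF_F = 13+4 = 17
ES_G = 24; EF_G = 24+5 = 29
ES_H = 13; EF_H = 13+13 = 26
ES_I = max(EF_A=3, EF_C=20, EF_E=27, EF_F=17, EF_G=29, EF_H=26) = 29; EF_I = 29+10 = 39
Expected project duration μ = 39 days. Critical path: B → D → G → I.

Variances on critical path: σ²_B=13.444, σ²_D=5.444, σ²_G=1.778, σ²_I=1.778.
Largest is σ²_B = 13.444.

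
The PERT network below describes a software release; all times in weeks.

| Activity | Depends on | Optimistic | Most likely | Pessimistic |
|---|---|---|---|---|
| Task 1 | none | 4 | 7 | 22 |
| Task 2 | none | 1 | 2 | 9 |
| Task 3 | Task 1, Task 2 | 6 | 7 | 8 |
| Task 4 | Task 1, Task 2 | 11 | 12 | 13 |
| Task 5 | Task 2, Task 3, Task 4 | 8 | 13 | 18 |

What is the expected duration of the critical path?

te_Task 1 = (4 + 4·7 + 22)/6 = 54/6 = 9
te_Task 2 = (1 + 4·2 + 9)/6 = 18/6 = 3
te_Task 3 = (6 + 4·7 + 8)/6 = 42/6 = 7
te_Task 4 = (11 + 4·12 + 13)/6 = 72/6 = 12
te_Task 5 = (8 + 4·13 + 18)/6 = 78/6 = 13

Forward pass:
ES_Task 1 = 0; EF_Task 1 = 9
ES_Task 2 = 0; EF_Task 2 = 3
ES_Task 3 = max(EF_Task 1=9, EF_Task 2=3) = 9; EF_Task 3 = 9+7 = 16
ES_Task 4 = max(EF_Task 1=9, EF_Task 2=3) = 9; EF_Task 4 = 9+12 = 21
ES_Task 5 = max(EF_Task 2=3, EF_Task 3=16, EF_Task 4=21) = 21; EF_Task 5 = 21+13 = 34
Expected project duration μ = 34 weeks. Critical path: Task 1 → Task 4 → Task 5.

34 weeks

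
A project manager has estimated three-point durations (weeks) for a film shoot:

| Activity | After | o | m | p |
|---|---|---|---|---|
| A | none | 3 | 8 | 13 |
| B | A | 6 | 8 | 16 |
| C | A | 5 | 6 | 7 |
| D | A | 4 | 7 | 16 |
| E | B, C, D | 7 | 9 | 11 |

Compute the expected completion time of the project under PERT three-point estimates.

te_A = (3 + 4·8 + 13)/6 = 48/6 = 8
te_B = (6 + 4·8 + 16)/6 = 54/6 = 9
te_C = (5 + 4·6 + 7)/6 = 36/6 = 6
te_D = (4 + 4·7 + 16)/6 = 48/6 = 8
te_E = (7 + 4·9 + 11)/6 = 54/6 = 9

Forward pass:
ES_A = 0; EF_A = 8
ES_B = 8; EF_B = 8+9 = 17
ES_C = 8; EF_C = 8+6 = 14
ES_D = 8; EF_D = 8+8 = 16
ES_E = max(EF_B=17, EF_C=14, EF_D=16) = 17; EF_E = 17+9 = 26
Expected project duration μ = 26 weeks. Critical path: A → B → E.

26 weeks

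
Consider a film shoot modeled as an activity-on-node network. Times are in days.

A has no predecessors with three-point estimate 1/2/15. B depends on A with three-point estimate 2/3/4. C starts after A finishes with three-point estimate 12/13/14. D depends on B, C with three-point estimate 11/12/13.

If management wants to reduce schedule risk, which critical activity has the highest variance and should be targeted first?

te_A = (1 + 4·2 + 15)/6 = 24/6 = 4; σ²_A = ((15−1)/6)² = 5.444
te_B = (2 + 4·3 + 4)/6 = 18/6 = 3; σ²_B = ((4−2)/6)² = 0.111
te_C = (12 + 4·13 + 14)/6 = 78/6 = 13; σ²_C = ((14−12)/6)² = 0.111
te_D = (11 + 4·12 + 13)/6 = 72/6 = 12; σ²_D = ((13−11)/6)² = 0.111

Forward pass:
ES_A = 0; EF_A = 4
ES_B = 4; EF_B = 4+3 = 7
ES_C = 4; EF_C = 4+13 = 17
ES_D = max(EF_B=7, EF_C=17) = 17; EF_D = 17+12 = 29
Expected project duration μ = 29 days. Critical path: A → C → D.

Variances on critical path: σ²_A=5.444, σ²_C=0.111, σ²_D=0.111.
Largest is σ²_A = 5.444.

A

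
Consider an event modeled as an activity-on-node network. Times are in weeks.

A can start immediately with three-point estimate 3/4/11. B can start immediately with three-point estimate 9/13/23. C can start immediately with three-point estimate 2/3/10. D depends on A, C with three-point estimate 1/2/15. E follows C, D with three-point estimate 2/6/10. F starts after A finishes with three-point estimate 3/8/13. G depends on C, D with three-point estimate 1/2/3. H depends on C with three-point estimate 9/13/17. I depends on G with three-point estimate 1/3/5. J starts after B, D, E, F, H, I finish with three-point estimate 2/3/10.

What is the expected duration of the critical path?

te_A = (3 + 4·4 + 11)/6 = 30/6 = 5
te_B = (9 + 4·13 + 23)/6 = 84/6 = 14
te_C = (2 + 4·3 + 10)/6 = 24/6 = 4
te_D = (1 + 4·2 + 15)/6 = 24/6 = 4
te_E = (2 + 4·6 + 10)/6 = 36/6 = 6
te_F = (3 + 4·8 + 13)/6 = 48/6 = 8
te_G = (1 + 4·2 + 3)/6 = 12/6 = 2
te_H = (9 + 4·13 + 17)/6 = 78/6 = 13
te_I = (1 + 4·3 + 5)/6 = 18/6 = 3
te_J = (2 + 4·3 + 10)/6 = 24/6 = 4

Forward pass:
ES_A = 0; EF_A = 5
ES_B = 0; EF_B = 14
ES_C = 0; EF_C = 4
ES_D = max(EF_A=5, EF_C=4) = 5; EF_D = 5+4 = 9
ES_E = max(EF_C=4, EF_D=9) = 9; EF_E = 9+6 = 15
ES_F = 5; EF_F = 5+8 = 13
ES_G = max(EF_C=4, EF_D=9) = 9; EF_G = 9+2 = 11
ES_H = 4; EF_H = 4+13 = 17
ES_I = 11; EF_I = 11+3 = 14
ES_J = max(EF_B=14, EF_D=9, EF_E=15, EF_F=13, EF_H=17, EF_I=14) = 17; EF_J = 17+4 = 21
Expected project duration μ = 21 weeks. Critical path: C → H → J.

21 weeks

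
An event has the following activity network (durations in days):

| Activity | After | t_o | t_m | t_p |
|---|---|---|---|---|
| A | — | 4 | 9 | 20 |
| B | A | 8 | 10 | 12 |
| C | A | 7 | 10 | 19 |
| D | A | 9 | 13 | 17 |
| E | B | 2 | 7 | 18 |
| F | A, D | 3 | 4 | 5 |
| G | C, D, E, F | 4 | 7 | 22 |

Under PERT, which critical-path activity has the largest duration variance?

G

te_A = (4 + 4·9 + 20)/6 = 60/6 = 10; σ²_A = ((20−4)/6)² = 7.111
te_B = (8 + 4·10 + 12)/6 = 60/6 = 10; σ²_B = ((12−8)/6)² = 0.444
te_C = (7 + 4·10 + 19)/6 = 66/6 = 11; σ²_C = ((19−7)/6)² = 4.000
te_D = (9 + 4·13 + 17)/6 = 78/6 = 13; σ²_D = ((17−9)/6)² = 1.778
te_E = (2 + 4·7 + 18)/6 = 48/6 = 8; σ²_E = ((18−2)/6)² = 7.111
te_F = (3 + 4·4 + 5)/6 = 24/6 = 4; σ²_F = ((5−3)/6)² = 0.111
te_G = (4 + 4·7 + 22)/6 = 54/6 = 9; σ²_G = ((22−4)/6)² = 9.000

Forward pass:
ES_A = 0; EF_A = 10
ES_B = 10; EF_B = 10+10 = 20
ES_C = 10; EF_C = 10+11 = 21
ES_D = 10; EF_D = 10+13 = 23
ES_E = 20; EF_E = 20+8 = 28
ES_F = max(EF_A=10, EF_D=23) = 23; EF_F = 23+4 = 27
ES_G = max(EF_C=21, EF_D=23, EF_E=28, EF_F=27) = 28; EF_G = 28+9 = 37
Expected project duration μ = 37 days. Critical path: A → B → E → G.

Variances on critical path: σ²_A=7.111, σ²_B=0.444, σ²_E=7.111, σ²_G=9.000.
Largest is σ²_G = 9.000.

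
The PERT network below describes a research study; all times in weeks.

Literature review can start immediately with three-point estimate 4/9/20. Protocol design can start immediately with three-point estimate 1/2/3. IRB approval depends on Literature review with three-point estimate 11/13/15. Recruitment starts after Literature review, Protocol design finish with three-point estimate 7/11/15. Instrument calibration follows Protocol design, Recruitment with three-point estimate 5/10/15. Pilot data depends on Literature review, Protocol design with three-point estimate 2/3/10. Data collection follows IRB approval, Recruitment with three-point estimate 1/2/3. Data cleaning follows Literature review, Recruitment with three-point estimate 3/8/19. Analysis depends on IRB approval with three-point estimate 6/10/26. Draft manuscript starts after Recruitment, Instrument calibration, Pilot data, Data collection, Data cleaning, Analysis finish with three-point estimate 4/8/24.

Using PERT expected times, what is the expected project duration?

45 weeks

te_Literature review = (4 + 4·9 + 20)/6 = 60/6 = 10
te_Protocol design = (1 + 4·2 + 3)/6 = 12/6 = 2
te_IRB approval = (11 + 4·13 + 15)/6 = 78/6 = 13
te_Recruitment = (7 + 4·11 + 15)/6 = 66/6 = 11
te_Instrument calibration = (5 + 4·10 + 15)/6 = 60/6 = 10
te_Pilot data = (2 + 4·3 + 10)/6 = 24/6 = 4
te_Data collection = (1 + 4·2 + 3)/6 = 12/6 = 2
te_Data cleaning = (3 + 4·8 + 19)/6 = 54/6 = 9
te_Analysis = (6 + 4·10 + 26)/6 = 72/6 = 12
te_Draft manuscript = (4 + 4·8 + 24)/6 = 60/6 = 10

Forward pass:
ES_Literature review = 0; EF_Literature review = 10
ES_Protocol design = 0; EF_Protocol design = 2
ES_IRB approval = 10; EF_IRB approval = 10+13 = 23
ES_Recruitment = max(EF_Literature review=10, EF_Protocol design=2) = 10; EF_Recruitment = 10+11 = 21
ES_Instrument calibration = max(EF_Protocol design=2, EF_Recruitment=21) = 21; EF_Instrument calibration = 21+10 = 31
ES_Pilot data = max(EF_Literature review=10, EF_Protocol design=2) = 10; EF_Pilot data = 10+4 = 14
ES_Data collection = max(EF_IRB approval=23, EF_Recruitment=21) = 23; EF_Data collection = 23+2 = 25
ES_Data cleaning = max(EF_Literature review=10, EF_Recruitment=21) = 21; EF_Data cleaning = 21+9 = 30
ES_Analysis = 23; EF_Analysis = 23+12 = 35
ES_Draft manuscript = max(EF_Recruitment=21, EF_Instrument calibration=31, EF_Pilot data=14, EF_Data collection=25, EF_Data cleaning=30, EF_Analysis=35) = 35; EF_Draft manuscript = 35+10 = 45
Expected project duration μ = 45 weeks. Critical path: Literature review → IRB approval → Analysis → Draft manuscript.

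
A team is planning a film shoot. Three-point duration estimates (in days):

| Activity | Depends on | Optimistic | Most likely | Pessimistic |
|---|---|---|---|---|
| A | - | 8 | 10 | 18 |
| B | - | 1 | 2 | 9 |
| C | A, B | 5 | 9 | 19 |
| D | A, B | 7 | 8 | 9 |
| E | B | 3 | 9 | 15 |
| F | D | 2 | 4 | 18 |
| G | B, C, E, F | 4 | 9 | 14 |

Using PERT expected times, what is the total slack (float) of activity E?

te_A = (8 + 4·10 + 18)/6 = 66/6 = 11
te_B = (1 + 4·2 + 9)/6 = 18/6 = 3
te_C = (5 + 4·9 + 19)/6 = 60/6 = 10
te_D = (7 + 4·8 + 9)/6 = 48/6 = 8
te_E = (3 + 4·9 + 15)/6 = 54/6 = 9
te_F = (2 + 4·4 + 18)/6 = 36/6 = 6
te_G = (4 + 4·9 + 14)/6 = 54/6 = 9

Forward pass:
ES_A = 0; EF_A = 11
ES_B = 0; EF_B = 3
ES_C = max(EF_A=11, EF_B=3) = 11; EF_C = 11+10 = 21
ES_D = max(EF_A=11, EF_B=3) = 11; EF_D = 11+8 = 19
ES_E = 3; EF_E = 3+9 = 12
ES_F = 19; EF_F = 19+6 = 25
ES_G = max(EF_B=3, EF_C=21, EF_E=12, EF_F=25) = 25; EF_G = 25+9 = 34
Expected project duration μ = 34 days. Critical path: A → D → F → G.

Backward pass:
LF_G = 34; LS_G = 34−9 = 25
LF_F = LS_G = 25; LS_F = 25−6 = 19
LF_E = LS_G = 25; LS_E = 25−9 = 16
LF_D = LS_F = 19; LS_D = 19−8 = 11
LF_C = LS_G = 25; LS_C = 25−10 = 15
LF_B = min(LS_C=15, LS_D=11, LS_E=16, LS_G=25) = 11; LS_B = 11−3 = 8
LF_A = min(LS_C=15, LS_D=11) = 11; LS_A = 11−11 = 0
Slack_E = LS_E − ES_E = 16 − 3 = 13

13 days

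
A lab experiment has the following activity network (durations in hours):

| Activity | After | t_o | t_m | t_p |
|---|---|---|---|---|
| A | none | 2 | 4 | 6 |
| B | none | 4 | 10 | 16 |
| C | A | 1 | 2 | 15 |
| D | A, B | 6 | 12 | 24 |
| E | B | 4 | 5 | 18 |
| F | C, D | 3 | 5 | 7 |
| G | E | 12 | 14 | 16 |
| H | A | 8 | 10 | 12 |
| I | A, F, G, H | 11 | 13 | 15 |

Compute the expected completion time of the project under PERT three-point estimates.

44 hours

te_A = (2 + 4·4 + 6)/6 = 24/6 = 4
te_B = (4 + 4·10 + 16)/6 = 60/6 = 10
te_C = (1 + 4·2 + 15)/6 = 24/6 = 4
te_D = (6 + 4·12 + 24)/6 = 78/6 = 13
te_E = (4 + 4·5 + 18)/6 = 42/6 = 7
te_F = (3 + 4·5 + 7)/6 = 30/6 = 5
te_G = (12 + 4·14 + 16)/6 = 84/6 = 14
te_H = (8 + 4·10 + 12)/6 = 60/6 = 10
te_I = (11 + 4·13 + 15)/6 = 78/6 = 13

Forward pass:
ES_A = 0; EF_A = 4
ES_B = 0; EF_B = 10
ES_C = 4; EF_C = 4+4 = 8
ES_D = max(EF_A=4, EF_B=10) = 10; EF_D = 10+13 = 23
ES_E = 10; EF_E = 10+7 = 17
ES_F = max(EF_C=8, EF_D=23) = 23; EF_F = 23+5 = 28
ES_G = 17; EF_G = 17+14 = 31
ES_H = 4; EF_H = 4+10 = 14
ES_I = max(EF_A=4, EF_F=28, EF_G=31, EF_H=14) = 31; EF_I = 31+13 = 44
Expected project duration μ = 44 hours. Critical path: B → E → G → I.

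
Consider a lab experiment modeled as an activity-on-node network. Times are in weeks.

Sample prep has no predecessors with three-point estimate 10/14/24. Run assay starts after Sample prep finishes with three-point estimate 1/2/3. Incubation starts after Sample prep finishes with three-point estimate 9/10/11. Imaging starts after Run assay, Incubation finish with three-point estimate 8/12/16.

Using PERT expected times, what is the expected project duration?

te_Sample prep = (10 + 4·14 + 24)/6 = 90/6 = 15
te_Run assay = (1 + 4·2 + 3)/6 = 12/6 = 2
te_Incubation = (9 + 4·10 + 11)/6 = 60/6 = 10
te_Imaging = (8 + 4·12 + 16)/6 = 72/6 = 12

Forward pass:
ES_Sample prep = 0; EF_Sample prep = 15
ES_Run assay = 15; EF_Run assay = 15+2 = 17
ES_Incubation = 15; EF_Incubation = 15+10 = 25
ES_Imaging = max(EF_Run assay=17, EF_Incubation=25) = 25; EF_Imaging = 25+12 = 37
Expected project duration μ = 37 weeks. Critical path: Sample prep → Incubation → Imaging.

37 weeks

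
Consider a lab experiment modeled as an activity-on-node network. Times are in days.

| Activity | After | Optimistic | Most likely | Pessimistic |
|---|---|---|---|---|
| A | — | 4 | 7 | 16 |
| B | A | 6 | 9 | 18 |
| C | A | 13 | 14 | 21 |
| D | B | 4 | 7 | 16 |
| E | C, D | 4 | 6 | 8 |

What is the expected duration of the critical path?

te_A = (4 + 4·7 + 16)/6 = 48/6 = 8
te_B = (6 + 4·9 + 18)/6 = 60/6 = 10
te_C = (13 + 4·14 + 21)/6 = 90/6 = 15
te_D = (4 + 4·7 + 16)/6 = 48/6 = 8
te_E = (4 + 4·6 + 8)/6 = 36/6 = 6

Forward pass:
ES_A = 0; EF_A = 8
ES_B = 8; EF_B = 8+10 = 18
ES_C = 8; EF_C = 8+15 = 23
ES_D = 18; EF_D = 18+8 = 26
ES_E = max(EF_C=23, EF_D=26) = 26; EF_E = 26+6 = 32
Expected project duration μ = 32 days. Critical path: A → B → D → E.

32 days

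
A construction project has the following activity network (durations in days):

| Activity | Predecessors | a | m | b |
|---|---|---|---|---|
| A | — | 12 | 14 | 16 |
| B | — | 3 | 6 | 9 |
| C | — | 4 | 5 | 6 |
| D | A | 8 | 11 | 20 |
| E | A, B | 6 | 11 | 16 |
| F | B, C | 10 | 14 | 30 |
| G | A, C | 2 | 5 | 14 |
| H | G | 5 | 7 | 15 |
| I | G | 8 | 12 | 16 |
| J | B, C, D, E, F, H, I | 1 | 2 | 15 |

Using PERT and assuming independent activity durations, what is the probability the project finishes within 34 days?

0.279

te_A = (12 + 4·14 + 16)/6 = 84/6 = 14; σ²_A = ((16−12)/6)² = 0.444
te_B = (3 + 4·6 + 9)/6 = 36/6 = 6; σ²_B = ((9−3)/6)² = 1.000
te_C = (4 + 4·5 + 6)/6 = 30/6 = 5; σ²_C = ((6−4)/6)² = 0.111
te_D = (8 + 4·11 + 20)/6 = 72/6 = 12; σ²_D = ((20−8)/6)² = 4.000
te_E = (6 + 4·11 + 16)/6 = 66/6 = 11; σ²_E = ((16−6)/6)² = 2.778
te_F = (10 + 4·14 + 30)/6 = 96/6 = 16; σ²_F = ((30−10)/6)² = 11.111
te_G = (2 + 4·5 + 14)/6 = 36/6 = 6; σ²_G = ((14−2)/6)² = 4.000
te_H = (5 + 4·7 + 15)/6 = 48/6 = 8; σ²_H = ((15−5)/6)² = 2.778
te_I = (8 + 4·12 + 16)/6 = 72/6 = 12; σ²_I = ((16−8)/6)² = 1.778
te_J = (1 + 4·2 + 15)/6 = 24/6 = 4; σ²_J = ((15−1)/6)² = 5.444

Forward pass:
ES_A = 0; EF_A = 14
ES_B = 0; EF_B = 6
ES_C = 0; EF_C = 5
ES_D = 14; EF_D = 14+12 = 26
ES_E = max(EF_A=14, EF_B=6) = 14; EF_E = 14+11 = 25
ES_F = max(EF_B=6, EF_C=5) = 6; EF_F = 6+16 = 22
ES_G = max(EF_A=14, EF_C=5) = 14; EF_G = 14+6 = 20
ES_H = 20; EF_H = 20+8 = 28
ES_I = 20; EF_I = 20+12 = 32
ES_J = max(EF_B=6, EF_C=5, EF_D=26, EF_E=25, EF_F=22, EF_H=28, EF_I=32) = 32; EF_J = 32+4 = 36
Expected project duration μ = 36 days. Critical path: A → G → I → J.

Variance along critical path = 0.444 + 4.000 + 1.778 + 5.444 = 11.667; σ = √11.667 = 3.416 days.
Z = (34 − 36) / 3.416 = -0.586
P(T ≤ 34) = Φ(-0.586) ≈ 0.279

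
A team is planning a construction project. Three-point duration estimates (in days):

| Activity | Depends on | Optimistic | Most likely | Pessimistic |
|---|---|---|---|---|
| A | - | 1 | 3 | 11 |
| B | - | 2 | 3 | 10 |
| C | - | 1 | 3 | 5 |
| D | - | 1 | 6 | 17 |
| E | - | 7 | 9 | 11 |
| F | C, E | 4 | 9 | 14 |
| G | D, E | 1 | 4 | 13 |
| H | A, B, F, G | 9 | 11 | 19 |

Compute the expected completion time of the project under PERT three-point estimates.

te_A = (1 + 4·3 + 11)/6 = 24/6 = 4
te_B = (2 + 4·3 + 10)/6 = 24/6 = 4
te_C = (1 + 4·3 + 5)/6 = 18/6 = 3
te_D = (1 + 4·6 + 17)/6 = 42/6 = 7
te_E = (7 + 4·9 + 11)/6 = 54/6 = 9
te_F = (4 + 4·9 + 14)/6 = 54/6 = 9
te_G = (1 + 4·4 + 13)/6 = 30/6 = 5
te_H = (9 + 4·11 + 19)/6 = 72/6 = 12

Forward pass:
ES_A = 0; EF_A = 4
ES_B = 0; EF_B = 4
ES_C = 0; EF_C = 3
ES_D = 0; EF_D = 7
ES_E = 0; EF_E = 9
ES_F = max(EF_C=3, EF_E=9) = 9; EF_F = 9+9 = 18
ES_G = max(EF_D=7, EF_E=9) = 9; EF_G = 9+5 = 14
ES_H = max(EF_A=4, EF_B=4, EF_F=18, EF_G=14) = 18; EF_H = 18+12 = 30
Expected project duration μ = 30 days. Critical path: E → F → H.

30 days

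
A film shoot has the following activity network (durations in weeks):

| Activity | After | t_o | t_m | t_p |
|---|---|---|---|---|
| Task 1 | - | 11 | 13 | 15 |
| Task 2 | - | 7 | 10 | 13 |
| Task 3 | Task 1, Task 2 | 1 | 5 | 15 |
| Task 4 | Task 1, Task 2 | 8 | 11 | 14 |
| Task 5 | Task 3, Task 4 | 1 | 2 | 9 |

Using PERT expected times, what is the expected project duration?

27 weeks

te_Task 1 = (11 + 4·13 + 15)/6 = 78/6 = 13
te_Task 2 = (7 + 4·10 + 13)/6 = 60/6 = 10
te_Task 3 = (1 + 4·5 + 15)/6 = 36/6 = 6
te_Task 4 = (8 + 4·11 + 14)/6 = 66/6 = 11
te_Task 5 = (1 + 4·2 + 9)/6 = 18/6 = 3

Forward pass:
ES_Task 1 = 0; EF_Task 1 = 13
ES_Task 2 = 0; EF_Task 2 = 10
ES_Task 3 = max(EF_Task 1=13, EF_Task 2=10) = 13; EF_Task 3 = 13+6 = 19
ES_Task 4 = max(EF_Task 1=13, EF_Task 2=10) = 13; EF_Task 4 = 13+11 = 24
ES_Task 5 = max(EF_Task 3=19, EF_Task 4=24) = 24; EF_Task 5 = 24+3 = 27
Expected project duration μ = 27 weeks. Critical path: Task 1 → Task 4 → Task 5.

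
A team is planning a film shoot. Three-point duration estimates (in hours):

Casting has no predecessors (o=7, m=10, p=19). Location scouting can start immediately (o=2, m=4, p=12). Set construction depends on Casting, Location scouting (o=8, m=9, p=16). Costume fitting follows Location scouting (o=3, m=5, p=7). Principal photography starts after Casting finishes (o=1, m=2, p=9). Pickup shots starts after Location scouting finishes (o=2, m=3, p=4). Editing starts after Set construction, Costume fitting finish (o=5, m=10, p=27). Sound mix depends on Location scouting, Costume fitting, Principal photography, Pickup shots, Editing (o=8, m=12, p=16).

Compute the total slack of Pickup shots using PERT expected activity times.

te_Casting = (7 + 4·10 + 19)/6 = 66/6 = 11
te_Location scouting = (2 + 4·4 + 12)/6 = 30/6 = 5
te_Set construction = (8 + 4·9 + 16)/6 = 60/6 = 10
te_Costume fitting = (3 + 4·5 + 7)/6 = 30/6 = 5
te_Principal photography = (1 + 4·2 + 9)/6 = 18/6 = 3
te_Pickup shots = (2 + 4·3 + 4)/6 = 18/6 = 3
te_Editing = (5 + 4·10 + 27)/6 = 72/6 = 12
te_Sound mix = (8 + 4·12 + 16)/6 = 72/6 = 12

Forward pass:
ES_Casting = 0; EF_Casting = 11
ES_Location scouting = 0; EF_Location scouting = 5
ES_Set construction = max(EF_Casting=11, EF_Location scouting=5) = 11; EF_Set construction = 11+10 = 21
ES_Costume fitting = 5; EF_Costume fitting = 5+5 = 10
ES_Principal photography = 11; EF_Principal photography = 11+3 = 14
ES_Pickup shots = 5; EF_Pickup shots = 5+3 = 8
ES_Editing = max(EF_Set construction=21, EF_Costume fitting=10) = 21; EF_Editing = 21+12 = 33
ES_Sound mix = max(EF_Location scouting=5, EF_Costume fitting=10, EF_Principal photography=14, EF_Pickup shots=8, EF_Editing=33) = 33; EF_Sound mix = 33+12 = 45
Expected project duration μ = 45 hours. Critical path: Casting → Set construction → Editing → Sound mix.

Backward pass:
LF_Sound mix = 45; LS_Sound mix = 45−12 = 33
LF_Editing = LS_Sound mix = 33; LS_Editing = 33−12 = 21
LF_Pickup shots = LS_Sound mix = 33; LS_Pickup shots = 33−3 = 30
LF_Principal photography = LS_Sound mix = 33; LS_Principal photography = 33−3 = 30
LF_Costume fitting = min(LS_Editing=21, LS_Sound mix=33) = 21; LS_Costume fitting = 21−5 = 16
LF_Set construction = LS_Editing = 21; LS_Set construction = 21−10 = 11
LF_Location scouting = min(LS_Set construction=11, LS_Costume fitting=16, LS_Pickup shots=30, LS_Sound mix=33) = 11; LS_Location scouting = 11−5 = 6
LF_Casting = min(LS_Set construction=11, LS_Principal photography=30) = 11; LS_Casting = 11−11 = 0
Slack_Pickup shots = LS_Pickup shots − ES_Pickup shots = 30 − 5 = 25

25 hours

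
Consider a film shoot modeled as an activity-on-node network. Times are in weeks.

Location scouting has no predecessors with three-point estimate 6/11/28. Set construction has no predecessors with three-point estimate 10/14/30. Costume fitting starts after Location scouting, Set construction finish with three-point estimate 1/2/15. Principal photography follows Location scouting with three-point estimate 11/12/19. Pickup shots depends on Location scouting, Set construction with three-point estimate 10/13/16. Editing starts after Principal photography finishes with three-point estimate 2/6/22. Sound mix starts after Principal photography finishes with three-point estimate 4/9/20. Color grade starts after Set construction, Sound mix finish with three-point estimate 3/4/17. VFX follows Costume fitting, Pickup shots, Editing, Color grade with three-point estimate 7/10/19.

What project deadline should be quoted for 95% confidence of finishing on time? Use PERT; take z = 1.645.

te_Location scouting = (6 + 4·11 + 28)/6 = 78/6 = 13; σ²_Location scouting = ((28−6)/6)² = 13.444
te_Set construction = (10 + 4·14 + 30)/6 = 96/6 = 16; σ²_Set construction = ((30−10)/6)² = 11.111
te_Costume fitting = (1 + 4·2 + 15)/6 = 24/6 = 4; σ²_Costume fitting = ((15−1)/6)² = 5.444
te_Principal photography = (11 + 4·12 + 19)/6 = 78/6 = 13; σ²_Principal photography = ((19−11)/6)² = 1.778
te_Pickup shots = (10 + 4·13 + 16)/6 = 78/6 = 13; σ²_Pickup shots = ((16−10)/6)² = 1.000
te_Editing = (2 + 4·6 + 22)/6 = 48/6 = 8; σ²_Editing = ((22−2)/6)² = 11.111
te_Sound mix = (4 + 4·9 + 20)/6 = 60/6 = 10; σ²_Sound mix = ((20−4)/6)² = 7.111
te_Color grade = (3 + 4·4 + 17)/6 = 36/6 = 6; σ²_Color grade = ((17−3)/6)² = 5.444
te_VFX = (7 + 4·10 + 19)/6 = 66/6 = 11; σ²_VFX = ((19−7)/6)² = 4.000

Forward pass:
ES_Location scouting = 0; EF_Location scouting = 13
ES_Set construction = 0; EF_Set construction = 16
ES_Costume fitting = max(EF_Location scouting=13, EF_Set construction=16) = 16; EF_Costume fitting = 16+4 = 20
ES_Principal photography = 13; EF_Principal photography = 13+13 = 26
ES_Pickup shots = max(EF_Location scouting=13, EF_Set construction=16) = 16; EF_Pickup shots = 16+13 = 29
ES_Editing = 26; EF_Editing = 26+8 = 34
ES_Sound mix = 26; EF_Sound mix = 26+10 = 36
ES_Color grade = max(EF_Set construction=16, EF_Sound mix=36) = 36; EF_Color grade = 36+6 = 42
ES_VFX = max(EF_Costume fitting=20, EF_Pickup shots=29, EF_Editing=34, EF_Color grade=42) = 42; EF_VFX = 42+11 = 53
Expected project duration μ = 53 weeks. Critical path: Location scouting → Principal photography → Sound mix → Color grade → VFX.

Variance along critical path = 13.444 + 1.778 + 7.111 + 5.444 + 4.000 = 31.778; σ = 5.637 weeks.
D = μ + z·σ = 53 + 1.645·5.637 = 62.3 weeks

62.3 weeks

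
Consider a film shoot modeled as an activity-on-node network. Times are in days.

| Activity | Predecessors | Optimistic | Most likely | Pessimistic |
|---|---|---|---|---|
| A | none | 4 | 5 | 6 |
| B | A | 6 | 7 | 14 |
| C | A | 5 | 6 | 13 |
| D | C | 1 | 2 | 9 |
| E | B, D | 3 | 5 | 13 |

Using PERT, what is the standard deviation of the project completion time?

te_A = (4 + 4·5 + 6)/6 = 30/6 = 5; σ²_A = ((6−4)/6)² = 0.111
te_B = (6 + 4·7 + 14)/6 = 48/6 = 8; σ²_B = ((14−6)/6)² = 1.778
te_C = (5 + 4·6 + 13)/6 = 42/6 = 7; σ²_C = ((13−5)/6)² = 1.778
te_D = (1 + 4·2 + 9)/6 = 18/6 = 3; σ²_D = ((9−1)/6)² = 1.778
te_E = (3 + 4·5 + 13)/6 = 36/6 = 6; σ²_E = ((13−3)/6)² = 2.778

Forward pass:
ES_A = 0; EF_A = 5
ES_B = 5; EF_B = 5+8 = 13
ES_C = 5; EF_C = 5+7 = 12
ES_D = 12; EF_D = 12+3 = 15
ES_E = max(EF_B=13, EF_D=15) = 15; EF_E = 15+6 = 21
Expected project duration μ = 21 days. Critical path: A → C → D → E.

Variance along critical path = 0.111 + 1.778 + 1.778 + 2.778 = 6.444
σ = √6.444 = 2.539 days

2.54 days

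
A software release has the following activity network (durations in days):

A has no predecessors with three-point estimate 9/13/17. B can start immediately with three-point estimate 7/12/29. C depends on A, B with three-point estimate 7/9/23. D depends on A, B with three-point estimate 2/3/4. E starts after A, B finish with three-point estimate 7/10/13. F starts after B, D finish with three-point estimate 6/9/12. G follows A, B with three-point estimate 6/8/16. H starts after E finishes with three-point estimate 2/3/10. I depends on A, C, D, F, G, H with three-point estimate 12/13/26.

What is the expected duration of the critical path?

te_A = (9 + 4·13 + 17)/6 = 78/6 = 13
te_B = (7 + 4·12 + 29)/6 = 84/6 = 14
te_C = (7 + 4·9 + 23)/6 = 66/6 = 11
te_D = (2 + 4·3 + 4)/6 = 18/6 = 3
te_E = (7 + 4·10 + 13)/6 = 60/6 = 10
te_F = (6 + 4·9 + 12)/6 = 54/6 = 9
te_G = (6 + 4·8 + 16)/6 = 54/6 = 9
te_H = (2 + 4·3 + 10)/6 = 24/6 = 4
te_I = (12 + 4·13 + 26)/6 = 90/6 = 15

Forward pass:
ES_A = 0; EF_A = 13
ES_B = 0; EF_B = 14
ES_C = max(EF_A=13, EF_B=14) = 14; EF_C = 14+11 = 25
ES_D = max(EF_A=13, EF_B=14) = 14; EF_D = 14+3 = 17
ES_E = max(EF_A=13, EF_B=14) = 14; EF_E = 14+10 = 24
ES_F = max(EF_B=14, EF_D=17) = 17; EF_F = 17+9 = 26
ES_G = max(EF_A=13, EF_B=14) = 14; EF_G = 14+9 = 23
ES_H = 24; EF_H = 24+4 = 28
ES_I = max(EF_A=13, EF_C=25, EF_D=17, EF_F=26, EF_G=23, EF_H=28) = 28; EF_I = 28+15 = 43
Expected project duration μ = 43 days. Critical path: B → E → H → I.

43 days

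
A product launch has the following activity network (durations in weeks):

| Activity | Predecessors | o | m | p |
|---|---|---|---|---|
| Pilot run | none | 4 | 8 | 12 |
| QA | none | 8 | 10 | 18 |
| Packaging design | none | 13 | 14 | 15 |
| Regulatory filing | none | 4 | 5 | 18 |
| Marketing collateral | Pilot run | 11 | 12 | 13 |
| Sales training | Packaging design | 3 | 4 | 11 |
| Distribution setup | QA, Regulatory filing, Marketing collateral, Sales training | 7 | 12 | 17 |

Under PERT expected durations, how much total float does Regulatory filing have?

13 weeks

te_Pilot run = (4 + 4·8 + 12)/6 = 48/6 = 8
te_QA = (8 + 4·10 + 18)/6 = 66/6 = 11
te_Packaging design = (13 + 4·14 + 15)/6 = 84/6 = 14
te_Regulatory filing = (4 + 4·5 + 18)/6 = 42/6 = 7
te_Marketing collateral = (11 + 4·12 + 13)/6 = 72/6 = 12
te_Sales training = (3 + 4·4 + 11)/6 = 30/6 = 5
te_Distribution setup = (7 + 4·12 + 17)/6 = 72/6 = 12

Forward pass:
ES_Pilot run = 0; EF_Pilot run = 8
ES_QA = 0; EF_QA = 11
ES_Packaging design = 0; EF_Packaging design = 14
ES_Regulatory filing = 0; EF_Regulatory filing = 7
ES_Marketing collateral = 8; EF_Marketing collateral = 8+12 = 20
ES_Sales training = 14; EF_Sales training = 14+5 = 19
ES_Distribution setup = max(EF_QA=11, EF_Regulatory filing=7, EF_Marketing collateral=20, EF_Sales training=19) = 20; EF_Distribution setup = 20+12 = 32
Expected project duration μ = 32 weeks. Critical path: Pilot run → Marketing collateral → Distribution setup.

Backward pass:
LF_Distribution setup = 32; LS_Distribution setup = 32−12 = 20
LF_Sales training = LS_Distribution setup = 20; LS_Sales training = 20−5 = 15
LF_Marketing collateral = LS_Distribution setup = 20; LS_Marketing collateral = 20−12 = 8
LF_Regulatory filing = LS_Distribution setup = 20; LS_Regulatory filing = 20−7 = 13
LF_Packaging design = LS_Sales training = 15; LS_Packaging design = 15−14 = 1
LF_QA = LS_Distribution setup = 20; LS_QA = 20−11 = 9
LF_Pilot run = LS_Marketing collateral = 8; LS_Pilot run = 8−8 = 0
Slack_Regulatory filing = LS_Regulatory filing − ES_Regulatory filing = 13 − 0 = 13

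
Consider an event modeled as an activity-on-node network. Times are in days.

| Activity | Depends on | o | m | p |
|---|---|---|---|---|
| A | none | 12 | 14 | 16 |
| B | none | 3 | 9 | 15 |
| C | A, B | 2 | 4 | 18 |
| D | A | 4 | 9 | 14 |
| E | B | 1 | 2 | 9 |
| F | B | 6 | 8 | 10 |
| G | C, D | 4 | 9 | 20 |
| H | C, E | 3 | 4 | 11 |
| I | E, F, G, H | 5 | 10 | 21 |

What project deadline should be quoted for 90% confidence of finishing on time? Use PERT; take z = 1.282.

te_A = (12 + 4·14 + 16)/6 = 84/6 = 14; σ²_A = ((16−12)/6)² = 0.444
te_B = (3 + 4·9 + 15)/6 = 54/6 = 9; σ²_B = ((15−3)/6)² = 4.000
te_C = (2 + 4·4 + 18)/6 = 36/6 = 6; σ²_C = ((18−2)/6)² = 7.111
te_D = (4 + 4·9 + 14)/6 = 54/6 = 9; σ²_D = ((14−4)/6)² = 2.778
te_E = (1 + 4·2 + 9)/6 = 18/6 = 3; σ²_E = ((9−1)/6)² = 1.778
te_F = (6 + 4·8 + 10)/6 = 48/6 = 8; σ²_F = ((10−6)/6)² = 0.444
te_G = (4 + 4·9 + 20)/6 = 60/6 = 10; σ²_G = ((20−4)/6)² = 7.111
te_H = (3 + 4·4 + 11)/6 = 30/6 = 5; σ²_H = ((11−3)/6)² = 1.778
te_I = (5 + 4·10 + 21)/6 = 66/6 = 11; σ²_I = ((21−5)/6)² = 7.111

Forward pass:
ES_A = 0; EF_A = 14
ES_B = 0; EF_B = 9
ES_C = max(EF_A=14, EF_B=9) = 14; EF_C = 14+6 = 20
ES_D = 14; EF_D = 14+9 = 23
ES_E = 9; EF_E = 9+3 = 12
ES_F = 9; EF_F = 9+8 = 17
ES_G = max(EF_C=20, EF_D=23) = 23; EF_G = 23+10 = 33
ES_H = max(EF_C=20, EF_E=12) = 20; EF_H = 20+5 = 25
ES_I = max(EF_E=12, EF_F=17, EF_G=33, EF_H=25) = 33; EF_I = 33+11 = 44
Expected project duration μ = 44 days. Critical path: A → D → G → I.

Variance along critical path = 0.444 + 2.778 + 7.111 + 7.111 = 17.444; σ = 4.177 days.
D = μ + z·σ = 44 + 1.282·4.177 = 49.4 days

49.4 days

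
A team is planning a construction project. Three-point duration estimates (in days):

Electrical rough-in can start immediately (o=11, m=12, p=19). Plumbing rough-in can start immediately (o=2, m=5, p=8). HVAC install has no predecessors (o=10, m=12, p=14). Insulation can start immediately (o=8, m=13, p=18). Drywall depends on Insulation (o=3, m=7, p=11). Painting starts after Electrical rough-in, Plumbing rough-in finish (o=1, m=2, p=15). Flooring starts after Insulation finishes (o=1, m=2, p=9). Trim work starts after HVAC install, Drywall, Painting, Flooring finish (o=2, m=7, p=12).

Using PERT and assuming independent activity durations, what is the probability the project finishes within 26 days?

0.356

te_Electrical rough-in = (11 + 4·12 + 19)/6 = 78/6 = 13; σ²_Electrical rough-in = ((19−11)/6)² = 1.778
te_Plumbing rough-in = (2 + 4·5 + 8)/6 = 30/6 = 5; σ²_Plumbing rough-in = ((8−2)/6)² = 1.000
te_HVAC install = (10 + 4·12 + 14)/6 = 72/6 = 12; σ²_HVAC install = ((14−10)/6)² = 0.444
te_Insulation = (8 + 4·13 + 18)/6 = 78/6 = 13; σ²_Insulation = ((18−8)/6)² = 2.778
te_Drywall = (3 + 4·7 + 11)/6 = 42/6 = 7; σ²_Drywall = ((11−3)/6)² = 1.778
te_Painting = (1 + 4·2 + 15)/6 = 24/6 = 4; σ²_Painting = ((15−1)/6)² = 5.444
te_Flooring = (1 + 4·2 + 9)/6 = 18/6 = 3; σ²_Flooring = ((9−1)/6)² = 1.778
te_Trim work = (2 + 4·7 + 12)/6 = 42/6 = 7; σ²_Trim work = ((12−2)/6)² = 2.778

Forward pass:
ES_Electrical rough-in = 0; EF_Electrical rough-in = 13
ES_Plumbing rough-in = 0; EF_Plumbing rough-in = 5
ES_HVAC install = 0; EF_HVAC install = 12
ES_Insulation = 0; EF_Insulation = 13
ES_Drywall = 13; EF_Drywall = 13+7 = 20
ES_Painting = max(EF_Electrical rough-in=13, EF_Plumbing rough-in=5) = 13; EF_Painting = 13+4 = 17
ES_Flooring = 13; EF_Flooring = 13+3 = 16
ES_Trim work = max(EF_HVAC install=12, EF_Drywall=20, EF_Painting=17, EF_Flooring=16) = 20; EF_Trim work = 20+7 = 27
Expected project duration μ = 27 days. Critical path: Insulation → Drywall → Trim work.

Variance along critical path = 2.778 + 1.778 + 2.778 = 7.333; σ = √7.333 = 2.708 days.
Z = (26 − 27) / 2.708 = -0.369
P(T ≤ 26) = Φ(-0.369) ≈ 0.356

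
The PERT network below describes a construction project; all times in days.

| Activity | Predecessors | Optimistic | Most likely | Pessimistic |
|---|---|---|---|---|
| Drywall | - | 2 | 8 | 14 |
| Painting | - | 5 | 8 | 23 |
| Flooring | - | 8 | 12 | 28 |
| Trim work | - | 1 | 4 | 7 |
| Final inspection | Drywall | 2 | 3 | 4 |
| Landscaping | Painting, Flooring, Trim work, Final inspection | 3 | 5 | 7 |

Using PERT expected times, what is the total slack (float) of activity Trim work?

te_Drywall = (2 + 4·8 + 14)/6 = 48/6 = 8
te_Painting = (5 + 4·8 + 23)/6 = 60/6 = 10
te_Flooring = (8 + 4·12 + 28)/6 = 84/6 = 14
te_Trim work = (1 + 4·4 + 7)/6 = 24/6 = 4
te_Final inspection = (2 + 4·3 + 4)/6 = 18/6 = 3
te_Landscaping = (3 + 4·5 + 7)/6 = 30/6 = 5

Forward pass:
ES_Drywall = 0; EF_Drywall = 8
ES_Painting = 0; EF_Painting = 10
ES_Flooring = 0; EF_Flooring = 14
ES_Trim work = 0; EF_Trim work = 4
ES_Final inspection = 8; EF_Final inspection = 8+3 = 11
ES_Landscaping = max(EF_Painting=10, EF_Flooring=14, EF_Trim work=4, EF_Final inspection=11) = 14; EF_Landscaping = 14+5 = 19
Expected project duration μ = 19 days. Critical path: Flooring → Landscaping.

Backward pass:
LF_Landscaping = 19; LS_Landscaping = 19−5 = 14
LF_Final inspection = LS_Landscaping = 14; LS_Final inspection = 14−3 = 11
LF_Trim work = LS_Landscaping = 14; LS_Trim work = 14−4 = 10
LF_Flooring = LS_Landscaping = 14; LS_Flooring = 14−14 = 0
LF_Painting = LS_Landscaping = 14; LS_Painting = 14−10 = 4
LF_Drywall = LS_Final inspection = 11; LS_Drywall = 11−8 = 3
Slack_Trim work = LS_Trim work − ES_Trim work = 10 − 0 = 10

10 days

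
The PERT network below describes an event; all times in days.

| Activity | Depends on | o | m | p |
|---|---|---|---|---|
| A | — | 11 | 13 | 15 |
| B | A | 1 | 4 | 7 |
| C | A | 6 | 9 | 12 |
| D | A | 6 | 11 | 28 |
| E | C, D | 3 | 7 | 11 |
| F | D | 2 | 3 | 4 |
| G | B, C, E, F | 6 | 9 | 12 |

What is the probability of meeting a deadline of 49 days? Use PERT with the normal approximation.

te_A = (11 + 4·13 + 15)/6 = 78/6 = 13; σ²_A = ((15−11)/6)² = 0.444
te_B = (1 + 4·4 + 7)/6 = 24/6 = 4; σ²_B = ((7−1)/6)² = 1.000
te_C = (6 + 4·9 + 12)/6 = 54/6 = 9; σ²_C = ((12−6)/6)² = 1.000
te_D = (6 + 4·11 + 28)/6 = 78/6 = 13; σ²_D = ((28−6)/6)² = 13.444
te_E = (3 + 4·7 + 11)/6 = 42/6 = 7; σ²_E = ((11−3)/6)² = 1.778
te_F = (2 + 4·3 + 4)/6 = 18/6 = 3; σ²_F = ((4−2)/6)² = 0.111
te_G = (6 + 4·9 + 12)/6 = 54/6 = 9; σ²_G = ((12−6)/6)² = 1.000

Forward pass:
ES_A = 0; EF_A = 13
ES_B = 13; EF_B = 13+4 = 17
ES_C = 13; EF_C = 13+9 = 22
ES_D = 13; EF_D = 13+13 = 26
ES_E = max(EF_C=22, EF_D=26) = 26; EF_E = 26+7 = 33
ES_F = 26; EF_F = 26+3 = 29
ES_G = max(EF_B=17, EF_C=22, EF_E=33, EF_F=29) = 33; EF_G = 33+9 = 42
Expected project duration μ = 42 days. Critical path: A → D → E → G.

Variance along critical path = 0.444 + 13.444 + 1.778 + 1.000 = 16.667; σ = √16.667 = 4.082 days.
Z = (49 − 42) / 4.082 = 1.715
P(T ≤ 49) = Φ(1.715) ≈ 0.957

0.957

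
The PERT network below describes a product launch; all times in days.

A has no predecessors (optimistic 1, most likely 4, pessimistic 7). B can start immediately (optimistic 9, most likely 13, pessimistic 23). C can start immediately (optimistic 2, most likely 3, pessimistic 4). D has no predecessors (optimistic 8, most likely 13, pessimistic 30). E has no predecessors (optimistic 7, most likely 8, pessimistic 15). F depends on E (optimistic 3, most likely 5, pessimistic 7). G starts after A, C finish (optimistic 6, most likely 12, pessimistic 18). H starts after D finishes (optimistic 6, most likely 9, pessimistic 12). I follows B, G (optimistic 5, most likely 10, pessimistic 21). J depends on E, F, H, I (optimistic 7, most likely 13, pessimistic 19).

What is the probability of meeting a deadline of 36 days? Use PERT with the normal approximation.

te_A = (1 + 4·4 + 7)/6 = 24/6 = 4; σ²_A = ((7−1)/6)² = 1.000
te_B = (9 + 4·13 + 23)/6 = 84/6 = 14; σ²_B = ((23−9)/6)² = 5.444
te_C = (2 + 4·3 + 4)/6 = 18/6 = 3; σ²_C = ((4−2)/6)² = 0.111
te_D = (8 + 4·13 + 30)/6 = 90/6 = 15; σ²_D = ((30−8)/6)² = 13.444
te_E = (7 + 4·8 + 15)/6 = 54/6 = 9; σ²_E = ((15−7)/6)² = 1.778
te_F = (3 + 4·5 + 7)/6 = 30/6 = 5; σ²_F = ((7−3)/6)² = 0.444
te_G = (6 + 4·12 + 18)/6 = 72/6 = 12; σ²_G = ((18−6)/6)² = 4.000
te_H = (6 + 4·9 + 12)/6 = 54/6 = 9; σ²_H = ((12−6)/6)² = 1.000
te_I = (5 + 4·10 + 21)/6 = 66/6 = 11; σ²_I = ((21−5)/6)² = 7.111
te_J = (7 + 4·13 + 19)/6 = 78/6 = 13; σ²_J = ((19−7)/6)² = 4.000

Forward pass:
ES_A = 0; EF_A = 4
ES_B = 0; EF_B = 14
ES_C = 0; EF_C = 3
ES_D = 0; EF_D = 15
ES_E = 0; EF_E = 9
ES_F = 9; EF_F = 9+5 = 14
ES_G = max(EF_A=4, EF_C=3) = 4; EF_G = 4+12 = 16
ES_H = 15; EF_H = 15+9 = 24
ES_I = max(EF_B=14, EF_G=16) = 16; EF_I = 16+11 = 27
ES_J = max(EF_E=9, EF_F=14, EF_H=24, EF_I=27) = 27; EF_J = 27+13 = 40
Expected project duration μ = 40 days. Critical path: A → G → I → J.

Variance along critical path = 1.000 + 4.000 + 7.111 + 4.000 = 16.111; σ = √16.111 = 4.014 days.
Z = (36 − 40) / 4.014 = -0.997
P(T ≤ 36) = Φ(-0.997) ≈ 0.159

0.159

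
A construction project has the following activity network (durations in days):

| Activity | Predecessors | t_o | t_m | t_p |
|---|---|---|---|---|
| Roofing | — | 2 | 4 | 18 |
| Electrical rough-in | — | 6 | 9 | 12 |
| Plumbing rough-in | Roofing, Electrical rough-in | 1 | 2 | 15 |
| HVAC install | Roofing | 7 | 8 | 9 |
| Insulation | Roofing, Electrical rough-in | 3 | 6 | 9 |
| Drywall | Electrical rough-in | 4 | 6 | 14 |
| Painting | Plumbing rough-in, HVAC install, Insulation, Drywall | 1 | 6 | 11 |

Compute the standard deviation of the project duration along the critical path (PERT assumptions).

2.56 days

te_Roofing = (2 + 4·4 + 18)/6 = 36/6 = 6; σ²_Roofing = ((18−2)/6)² = 7.111
te_Electrical rough-in = (6 + 4·9 + 12)/6 = 54/6 = 9; σ²_Electrical rough-in = ((12−6)/6)² = 1.000
te_Plumbing rough-in = (1 + 4·2 + 15)/6 = 24/6 = 4; σ²_Plumbing rough-in = ((15−1)/6)² = 5.444
te_HVAC install = (7 + 4·8 + 9)/6 = 48/6 = 8; σ²_HVAC install = ((9−7)/6)² = 0.111
te_Insulation = (3 + 4·6 + 9)/6 = 36/6 = 6; σ²_Insulation = ((9−3)/6)² = 1.000
te_Drywall = (4 + 4·6 + 14)/6 = 42/6 = 7; σ²_Drywall = ((14−4)/6)² = 2.778
te_Painting = (1 + 4·6 + 11)/6 = 36/6 = 6; σ²_Painting = ((11−1)/6)² = 2.778

Forward pass:
ES_Roofing = 0; EF_Roofing = 6
ES_Electrical rough-in = 0; EF_Electrical rough-in = 9
ES_Plumbing rough-in = max(EF_Roofing=6, EF_Electrical rough-in=9) = 9; EF_Plumbing rough-in = 9+4 = 13
ES_HVAC install = 6; EF_HVAC install = 6+8 = 14
ES_Insulation = max(EF_Roofing=6, EF_Electrical rough-in=9) = 9; EF_Insulation = 9+6 = 15
ES_Drywall = 9; EF_Drywall = 9+7 = 16
ES_Painting = max(EF_Plumbing rough-in=13, EF_HVAC install=14, EF_Insulation=15, EF_Drywall=16) = 16; EF_Painting = 16+6 = 22
Expected project duration μ = 22 days. Critical path: Electrical rough-in → Drywall → Painting.

Variance along critical path = 1.000 + 2.778 + 2.778 = 6.556
σ = √6.556 = 2.560 days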